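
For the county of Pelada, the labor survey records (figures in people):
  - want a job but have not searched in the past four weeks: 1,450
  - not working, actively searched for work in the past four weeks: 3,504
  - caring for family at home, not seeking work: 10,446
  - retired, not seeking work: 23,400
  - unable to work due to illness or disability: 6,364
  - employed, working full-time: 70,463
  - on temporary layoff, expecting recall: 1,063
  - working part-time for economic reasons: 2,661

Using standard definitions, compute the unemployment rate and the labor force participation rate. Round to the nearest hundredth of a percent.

Unemployment rate ≈ 5.88%; labor force participation rate ≈ 65.09%.

Employed = 70,463 + 2,661 = 73,124 (anyone who worked, including part-time for economic reasons, counts as employed).
Unemployed = 3,504 + 1,063 = 4,567 (jobless and actively searching, or on temporary layoff).
Labor force = 73,124 + 4,567 = 77,691.
Not in labor force = 1,450 + 10,446 + 23,400 + 6,364 = 41,660 (those not working and not actively searching are outside the labor force — including those who want a job but have given up searching).
Civilian working-age population = 77,691 + 41,660 = 119,351.
Unemployment rate = 4,567 / 77,691 = 5.88%.
Labor force participation rate = 77,691 / 119,351 = 65.09%.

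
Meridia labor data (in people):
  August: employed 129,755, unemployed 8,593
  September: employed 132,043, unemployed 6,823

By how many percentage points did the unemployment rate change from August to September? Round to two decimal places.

August: labor force = 129,755 + 8,593 = 138,348; u = 8,593/138,348 = 6.21%.
September: labor force = 132,043 + 6,823 = 138,866; u = 6,823/138,866 = 4.91%.
Change = 4.91% − 6.21% = −1.30 pp.

The unemployment rate changed by −1.30 percentage points.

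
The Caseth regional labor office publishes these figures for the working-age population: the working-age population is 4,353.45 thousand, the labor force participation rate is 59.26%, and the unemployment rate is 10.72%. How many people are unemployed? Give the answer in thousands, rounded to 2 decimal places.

Labor force = 0.5926 × 4,353.45 = 2,579.85 thousand.
Unemployed = 0.1072 × 2,579.85 ≈ 276.56 thousand.

About 276.56 thousand are unemployed.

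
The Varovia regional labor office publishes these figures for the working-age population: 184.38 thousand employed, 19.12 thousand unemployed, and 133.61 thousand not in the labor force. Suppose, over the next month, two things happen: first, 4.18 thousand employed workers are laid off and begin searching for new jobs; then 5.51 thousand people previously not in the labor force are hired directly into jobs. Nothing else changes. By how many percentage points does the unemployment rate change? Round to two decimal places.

The unemployment rate changes by +1.75 percentage points.

Initially, labor force = 184.38 + 19.12 = 203.50 thousand, so u = 19.12/203.50 = 9.40%.
After the first change, employed falls and unemployed rises by 4.18; labor force unchanged → E = 180.20, U = 23.30, labor force = 203.50 thousand.
After the second change, employed and labor force both rise by 5.51; unemployed unchanged → E = 185.71, U = 23.30, labor force = 209.01 thousand.
New unemployment rate = 23.30 / 209.01 = 11.15%.
Change = 11.15% − 9.40% = +1.75 percentage points.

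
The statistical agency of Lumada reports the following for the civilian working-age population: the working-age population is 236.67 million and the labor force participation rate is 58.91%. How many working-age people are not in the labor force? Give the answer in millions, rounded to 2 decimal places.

Share not in the labor force = 1 − 0.5891 = 0.4109.
Not in labor force = 0.4109 × 236.67 ≈ 97.25 million.

About 97.25 million are not in the labor force.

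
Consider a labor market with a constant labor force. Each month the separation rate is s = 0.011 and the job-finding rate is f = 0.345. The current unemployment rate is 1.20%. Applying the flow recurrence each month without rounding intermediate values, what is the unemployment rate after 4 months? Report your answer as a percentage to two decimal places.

With a fixed labor force, u_{t+1} = u_t + s·(1−u_t) − f·u_t = u_t·(1−s−f) + s.
Here 1−s−f = 0.644 and s = 0.011.
u_1 = 0.012000 × 0.644 + 0.011 = 0.018728.
u_2 = 0.018728 × 0.644 + 0.011 = 0.023061.
u_3 = 0.023061 × 0.644 + 0.011 = 0.025851.
u_4 = 0.025851 × 0.644 + 0.011 = 0.027648.

Unemployment rate after four months ≈ 2.76%.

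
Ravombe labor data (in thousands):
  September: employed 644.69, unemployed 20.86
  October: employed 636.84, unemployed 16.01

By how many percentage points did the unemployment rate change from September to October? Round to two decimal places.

The unemployment rate changed by −0.68 percentage points.

September: labor force = 644.69 + 20.86 = 665.55; u = 20.86/665.55 = 3.13%.
October: labor force = 636.84 + 16.01 = 652.85; u = 16.01/652.85 = 2.45%.
Change = 2.45% − 3.13% = −0.68 pp.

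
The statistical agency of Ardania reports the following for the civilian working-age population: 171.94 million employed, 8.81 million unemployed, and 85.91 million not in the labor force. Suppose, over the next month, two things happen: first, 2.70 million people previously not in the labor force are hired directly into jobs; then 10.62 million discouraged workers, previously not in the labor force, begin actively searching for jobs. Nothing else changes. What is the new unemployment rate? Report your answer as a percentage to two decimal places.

Initially, labor force = 171.94 + 8.81 = 180.75 million, so u = 8.81/180.75 = 4.87%.
After the first change, employed and labor force both rise by 2.70; unemployed unchanged → E = 174.64, U = 8.81, labor force = 183.45 million.
After the second change, unemployed and labor force both rise by 10.62 → E = 174.64, U = 19.43, labor force = 194.07 million.
New unemployment rate = 19.43 / 194.07 = 10.01%.

New unemployment rate ≈ 10.01%.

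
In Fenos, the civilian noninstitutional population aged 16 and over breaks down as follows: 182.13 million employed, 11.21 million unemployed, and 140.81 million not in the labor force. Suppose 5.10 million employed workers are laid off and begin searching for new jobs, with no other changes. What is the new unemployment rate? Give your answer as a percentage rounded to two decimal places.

New unemployment rate ≈ 8.44%.

Initially, labor force = 182.13 + 11.21 = 193.34 million, so u = 11.21/193.34 = 5.80%.
After the change, employed falls and unemployed rises by 5.10; labor force unchanged → E = 177.03, U = 16.31, labor force = 193.34 million.
New unemployment rate = 16.31 / 193.34 = 8.44%.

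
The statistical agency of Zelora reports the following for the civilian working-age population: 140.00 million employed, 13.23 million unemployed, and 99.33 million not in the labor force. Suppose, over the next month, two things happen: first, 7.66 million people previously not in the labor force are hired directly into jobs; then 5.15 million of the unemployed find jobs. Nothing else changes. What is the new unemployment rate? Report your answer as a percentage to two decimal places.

Initially, labor force = 140.00 + 13.23 = 153.23 million, so u = 13.23/153.23 = 8.63%.
After the first change, employed and labor force both rise by 7.66; unemployed unchanged → E = 147.66, U = 13.23, labor force = 160.89 million.
After the second change, unemployed falls and employed rises by 5.15; labor force unchanged → E = 152.81, U = 8.08, labor force = 160.89 million.
New unemployment rate = 8.08 / 160.89 = 5.02%.

New unemployment rate ≈ 5.02%.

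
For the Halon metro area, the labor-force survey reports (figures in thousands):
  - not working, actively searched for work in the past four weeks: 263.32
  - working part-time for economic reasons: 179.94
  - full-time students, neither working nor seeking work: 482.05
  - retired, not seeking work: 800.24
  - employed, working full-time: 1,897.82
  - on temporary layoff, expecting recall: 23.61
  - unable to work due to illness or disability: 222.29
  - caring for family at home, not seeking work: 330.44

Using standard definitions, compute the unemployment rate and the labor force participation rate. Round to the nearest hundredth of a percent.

Unemployment rate ≈ 12.13%; labor force participation rate ≈ 56.31%.

Employed = 179.94 + 1,897.82 = 2,077.76 thousand (anyone who worked, including part-time for economic reasons, counts as employed).
Unemployed = 263.32 + 23.61 = 286.93 thousand (jobless and actively searching, or on temporary layoff).
Labor force = 2,077.76 + 286.93 = 2,364.69 thousand.
Not in labor force = 482.05 + 800.24 + 222.29 + 330.44 = 1,835.02 thousand (those not working and not actively searching are outside the labor force).
Civilian working-age population = 2,364.69 + 1,835.02 = 4,199.71 thousand.
Unemployment rate = 286.93 / 2,364.69 = 12.13%.
Labor force participation rate = 2,364.69 / 4,199.71 = 56.31%.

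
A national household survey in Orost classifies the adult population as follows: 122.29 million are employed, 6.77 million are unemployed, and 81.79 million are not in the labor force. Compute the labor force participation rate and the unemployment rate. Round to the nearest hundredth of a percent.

Labor force participation rate ≈ 61.21%; unemployment rate ≈ 5.25%.

Labor force = employed + unemployed = 122.29 + 6.77 = 129.06 million.
Working-age population = 129.06 + 81.79 = 210.85 million.
Unemployment rate = 6.77 / 129.06 = 5.25%.
Labor force participation rate = 129.06 / 210.85 = 61.21%.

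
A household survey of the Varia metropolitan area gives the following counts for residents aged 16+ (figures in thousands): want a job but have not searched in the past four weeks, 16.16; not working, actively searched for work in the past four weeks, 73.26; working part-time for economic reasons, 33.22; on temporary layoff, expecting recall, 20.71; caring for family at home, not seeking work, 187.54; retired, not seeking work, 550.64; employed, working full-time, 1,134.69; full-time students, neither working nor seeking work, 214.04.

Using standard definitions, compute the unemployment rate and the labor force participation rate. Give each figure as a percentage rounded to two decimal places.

Unemployment rate ≈ 7.45%; labor force participation rate ≈ 56.58%.

Employed = 33.22 + 1,134.69 = 1,167.91 thousand (anyone who worked, including part-time for economic reasons, counts as employed).
Unemployed = 73.26 + 20.71 = 93.97 thousand (jobless and actively searching, or on temporary layoff).
Labor force = 1,167.91 + 93.97 = 1,261.88 thousand.
Not in labor force = 16.16 + 187.54 + 550.64 + 214.04 = 968.38 thousand (those not working and not actively searching are outside the labor force — including those who want a job but have given up searching).
Civilian working-age population = 1,261.88 + 968.38 = 2,230.26 thousand.
Unemployment rate = 93.97 / 1,261.88 = 7.45%.
Labor force participation rate = 1,261.88 / 2,230.26 = 56.58%.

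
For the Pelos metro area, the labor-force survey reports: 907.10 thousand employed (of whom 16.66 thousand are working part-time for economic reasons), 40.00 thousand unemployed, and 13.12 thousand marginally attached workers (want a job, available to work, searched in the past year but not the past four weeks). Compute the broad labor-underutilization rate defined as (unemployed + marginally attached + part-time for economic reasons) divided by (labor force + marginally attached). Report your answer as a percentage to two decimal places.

Labor force = 907.10 + 40.00 = 947.10 thousand.
Numerator = 40.00 + 13.12 + 16.66 = 69.78 thousand.
Denominator = 947.10 + 13.12 = 960.22 thousand.
Broad rate = 69.78 / 960.22 = 7.27%.

Broad underutilization rate ≈ 7.27%.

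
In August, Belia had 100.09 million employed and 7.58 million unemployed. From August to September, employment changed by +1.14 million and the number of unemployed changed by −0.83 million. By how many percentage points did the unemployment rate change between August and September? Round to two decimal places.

August: labor force = 100.09 + 7.58 = 107.67; u = 7.58/107.67 = 7.04%.
September: labor force = 101.23 + 6.75 = 107.98; u = 6.75/107.98 = 6.25%.
Change = 6.25% − 7.04% = −0.79 pp.

The unemployment rate changed by −0.79 percentage points.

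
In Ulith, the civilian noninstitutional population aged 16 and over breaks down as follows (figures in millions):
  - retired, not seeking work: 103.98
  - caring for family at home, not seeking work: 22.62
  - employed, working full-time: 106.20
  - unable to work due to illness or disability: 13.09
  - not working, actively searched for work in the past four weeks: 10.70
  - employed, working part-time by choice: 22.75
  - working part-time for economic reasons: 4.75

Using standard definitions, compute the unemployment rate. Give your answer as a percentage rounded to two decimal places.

Unemployment rate ≈ 7.41%.

Employed = 106.20 + 22.75 + 4.75 = 133.70 million (anyone who worked, including part-time for economic reasons, counts as employed).
Unemployed = 10.70 million.
Labor force = 133.70 + 10.70 = 144.40 million.
Unemployment rate = 10.70 / 144.40 = 7.41%.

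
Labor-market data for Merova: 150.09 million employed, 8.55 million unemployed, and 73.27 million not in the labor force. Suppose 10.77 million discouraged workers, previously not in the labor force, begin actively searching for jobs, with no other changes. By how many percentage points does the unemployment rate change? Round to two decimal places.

The unemployment rate changes by +6.01 percentage points.

Initially, labor force = 150.09 + 8.55 = 158.64 million, so u = 8.55/158.64 = 5.39%.
After the change, unemployed and labor force both rise by 10.77 → E = 150.09, U = 19.32, labor force = 169.41 million.
New unemployment rate = 19.32 / 169.41 = 11.40%.
Change = 11.40% − 5.39% = +6.01 percentage points.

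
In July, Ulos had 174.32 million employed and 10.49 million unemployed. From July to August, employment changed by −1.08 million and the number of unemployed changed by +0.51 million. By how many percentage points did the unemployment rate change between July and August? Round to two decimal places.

July: labor force = 174.32 + 10.49 = 184.81; u = 10.49/184.81 = 5.68%.
August: labor force = 173.24 + 11.00 = 184.24; u = 11.00/184.24 = 5.97%.
Change = 5.97% − 5.68% = +0.29 pp.

The unemployment rate changed by +0.29 percentage points.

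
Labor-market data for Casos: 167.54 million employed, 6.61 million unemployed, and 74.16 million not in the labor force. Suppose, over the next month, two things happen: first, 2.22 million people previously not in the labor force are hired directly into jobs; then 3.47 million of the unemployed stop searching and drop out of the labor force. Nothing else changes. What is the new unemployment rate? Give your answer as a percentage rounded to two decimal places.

Initially, labor force = 167.54 + 6.61 = 174.15 million, so u = 6.61/174.15 = 3.80%.
After the first change, employed and labor force both rise by 2.22; unemployed unchanged → E = 169.76, U = 6.61, labor force = 176.37 million.
After the second change, unemployed and labor force both fall by 3.47 → E = 169.76, U = 3.14, labor force = 172.90 million.
New unemployment rate = 3.14 / 172.90 = 1.82%.

New unemployment rate ≈ 1.82%.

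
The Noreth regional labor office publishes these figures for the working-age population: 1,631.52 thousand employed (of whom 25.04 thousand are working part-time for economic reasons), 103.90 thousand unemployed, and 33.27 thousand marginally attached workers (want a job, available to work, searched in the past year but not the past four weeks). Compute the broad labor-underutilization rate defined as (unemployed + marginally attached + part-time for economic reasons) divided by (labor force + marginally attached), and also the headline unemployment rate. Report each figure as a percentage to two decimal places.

Labor force = 1,631.52 + 103.90 = 1,735.42 thousand.
Numerator = 103.90 + 33.27 + 25.04 = 162.21 thousand.
Denominator = 1,735.42 + 33.27 = 1,768.69 thousand.
Broad rate = 162.21 / 1,768.69 = 9.17%.
Headline unemployment rate = 103.90 / 1,735.42 = 5.99%.

Broad underutilization rate ≈ 9.17%; headline unemployment rate ≈ 5.99%.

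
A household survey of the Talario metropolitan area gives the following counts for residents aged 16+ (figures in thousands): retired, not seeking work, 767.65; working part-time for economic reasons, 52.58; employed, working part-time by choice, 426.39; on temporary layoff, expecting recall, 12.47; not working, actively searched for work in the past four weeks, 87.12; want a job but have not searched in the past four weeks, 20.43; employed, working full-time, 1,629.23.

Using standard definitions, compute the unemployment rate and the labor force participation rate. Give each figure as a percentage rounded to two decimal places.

Unemployment rate ≈ 4.51%; labor force participation rate ≈ 73.69%.

Employed = 52.58 + 426.39 + 1,629.23 = 2,108.20 thousand (anyone who worked, including part-time for economic reasons, counts as employed).
Unemployed = 12.47 + 87.12 = 99.59 thousand (jobless and actively searching, or on temporary layoff).
Labor force = 2,108.20 + 99.59 = 2,207.79 thousand.
Not in labor force = 767.65 + 20.43 = 788.08 thousand (those not working and not actively searching are outside the labor force — including those who want a job but have given up searching).
Civilian working-age population = 2,207.79 + 788.08 = 2,995.87 thousand.
Unemployment rate = 99.59 / 2,207.79 = 4.51%.
Labor force participation rate = 2,207.79 / 2,995.87 = 73.69%.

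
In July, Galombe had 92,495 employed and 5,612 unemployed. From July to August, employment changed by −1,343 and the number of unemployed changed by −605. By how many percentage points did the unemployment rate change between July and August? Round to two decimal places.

July: labor force = 92,495 + 5,612 = 98,107; u = 5,612/98,107 = 5.72%.
August: labor force = 91,152 + 5,007 = 96,159; u = 5,007/96,159 = 5.21%.
Change = 5.21% − 5.72% = −0.51 pp.

The unemployment rate changed by −0.51 percentage points.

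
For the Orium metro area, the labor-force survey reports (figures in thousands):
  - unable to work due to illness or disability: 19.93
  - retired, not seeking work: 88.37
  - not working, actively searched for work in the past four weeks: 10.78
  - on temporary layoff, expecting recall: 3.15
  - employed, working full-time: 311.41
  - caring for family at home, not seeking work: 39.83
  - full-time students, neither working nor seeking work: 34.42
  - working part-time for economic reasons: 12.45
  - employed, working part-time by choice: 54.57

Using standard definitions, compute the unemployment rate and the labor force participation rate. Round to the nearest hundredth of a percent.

Unemployment rate ≈ 3.55%; labor force participation rate ≈ 68.25%.

Employed = 311.41 + 12.45 + 54.57 = 378.43 thousand (anyone who worked, including part-time for economic reasons, counts as employed).
Unemployed = 10.78 + 3.15 = 13.93 thousand (jobless and actively searching, or on temporary layoff).
Labor force = 378.43 + 13.93 = 392.36 thousand.
Not in labor force = 19.93 + 88.37 + 39.83 + 34.42 = 182.55 thousand (those not working and not actively searching are outside the labor force).
Civilian working-age population = 392.36 + 182.55 = 574.91 thousand.
Unemployment rate = 13.93 / 392.36 = 3.55%.
Labor force participation rate = 392.36 / 574.91 = 68.25%.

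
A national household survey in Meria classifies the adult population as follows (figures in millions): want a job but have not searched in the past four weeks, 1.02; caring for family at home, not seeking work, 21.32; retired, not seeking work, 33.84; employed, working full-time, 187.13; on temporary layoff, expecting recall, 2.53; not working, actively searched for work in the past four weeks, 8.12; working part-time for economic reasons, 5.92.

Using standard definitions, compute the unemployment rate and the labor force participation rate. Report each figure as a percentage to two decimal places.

Unemployment rate ≈ 5.23%; labor force participation rate ≈ 78.38%.

Employed = 187.13 + 5.92 = 193.05 million (anyone who worked, including part-time for economic reasons, counts as employed).
Unemployed = 2.53 + 8.12 = 10.65 million (jobless and actively searching, or on temporary layoff).
Labor force = 193.05 + 10.65 = 203.70 million.
Not in labor force = 1.02 + 21.32 + 33.84 = 56.18 million (those not working and not actively searching are outside the labor force — including those who want a job but have given up searching).
Civilian working-age population = 203.70 + 56.18 = 259.88 million.
Unemployment rate = 10.65 / 203.70 = 5.23%.
Labor force participation rate = 203.70 / 259.88 = 78.38%.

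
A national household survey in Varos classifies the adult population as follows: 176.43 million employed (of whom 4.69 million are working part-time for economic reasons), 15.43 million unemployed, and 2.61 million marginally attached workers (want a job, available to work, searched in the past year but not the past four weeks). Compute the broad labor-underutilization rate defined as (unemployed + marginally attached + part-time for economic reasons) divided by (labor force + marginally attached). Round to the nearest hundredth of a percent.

Broad underutilization rate ≈ 11.69%.

Labor force = 176.43 + 15.43 = 191.86 million.
Numerator = 15.43 + 2.61 + 4.69 = 22.73 million.
Denominator = 191.86 + 2.61 = 194.47 million.
Broad rate = 22.73 / 194.47 = 11.69%.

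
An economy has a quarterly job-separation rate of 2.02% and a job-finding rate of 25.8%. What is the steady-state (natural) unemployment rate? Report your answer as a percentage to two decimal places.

Steady-state unemployment rate ≈ 7.26%.

At steady state the flows balance: s·E = f·U, so U/(E+U) = s/(s+f).
u* = 2.02 / (2.02 + 25.8) = 2.02 / 27.82 = 7.26%.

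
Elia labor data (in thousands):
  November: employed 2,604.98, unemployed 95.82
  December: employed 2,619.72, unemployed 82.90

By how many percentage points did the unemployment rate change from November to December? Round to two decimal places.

The unemployment rate changed by −0.48 percentage points.

November: labor force = 2,604.98 + 95.82 = 2,700.80; u = 95.82/2,700.80 = 3.55%.
December: labor force = 2,619.72 + 82.90 = 2,702.62; u = 82.90/2,702.62 = 3.07%.
Change = 3.07% − 3.55% = −0.48 pp.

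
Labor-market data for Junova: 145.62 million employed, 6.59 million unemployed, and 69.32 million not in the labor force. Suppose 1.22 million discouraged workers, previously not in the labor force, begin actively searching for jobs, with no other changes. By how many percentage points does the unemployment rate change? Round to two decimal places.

Initially, labor force = 145.62 + 6.59 = 152.21 million, so u = 6.59/152.21 = 4.33%.
After the change, unemployed and labor force both rise by 1.22 → E = 145.62, U = 7.81, labor force = 153.43 million.
New unemployment rate = 7.81 / 153.43 = 5.09%.
Change = 5.09% − 4.33% = +0.76 percentage points.

The unemployment rate changes by +0.76 percentage points.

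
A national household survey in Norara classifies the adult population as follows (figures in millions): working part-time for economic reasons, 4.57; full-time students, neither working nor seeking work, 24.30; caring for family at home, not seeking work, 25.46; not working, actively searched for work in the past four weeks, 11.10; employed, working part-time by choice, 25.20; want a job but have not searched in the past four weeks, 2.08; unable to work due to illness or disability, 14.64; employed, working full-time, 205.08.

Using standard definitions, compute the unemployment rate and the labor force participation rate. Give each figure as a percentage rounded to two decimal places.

Employed = 4.57 + 25.20 + 205.08 = 234.85 million (anyone who worked, including part-time for economic reasons, counts as employed).
Unemployed = 11.10 million.
Labor force = 234.85 + 11.10 = 245.95 million.
Not in labor force = 24.30 + 25.46 + 2.08 + 14.64 = 66.48 million (those not working and not actively searching are outside the labor force — including those who want a job but have given up searching).
Civilian working-age population = 245.95 + 66.48 = 312.43 million.
Unemployment rate = 11.10 / 245.95 = 4.51%.
Labor force participation rate = 245.95 / 312.43 = 78.72%.

Unemployment rate ≈ 4.51%; labor force participation rate ≈ 78.72%.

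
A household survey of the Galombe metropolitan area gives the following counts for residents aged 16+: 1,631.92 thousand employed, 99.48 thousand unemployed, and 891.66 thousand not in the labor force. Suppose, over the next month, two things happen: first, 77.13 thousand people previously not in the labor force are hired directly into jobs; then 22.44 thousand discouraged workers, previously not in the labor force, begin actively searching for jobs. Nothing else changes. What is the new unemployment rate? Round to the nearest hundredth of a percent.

Initially, labor force = 1,631.92 + 99.48 = 1,731.40 thousand, so u = 99.48/1,731.40 = 5.75%.
After the first change, employed and labor force both rise by 77.13; unemployed unchanged → E = 1,709.05, U = 99.48, labor force = 1,808.53 thousand.
After the second change, unemployed and labor force both rise by 22.44 → E = 1,709.05, U = 121.92, labor force = 1,830.97 thousand.
New unemployment rate = 121.92 / 1,830.97 = 6.66%.

New unemployment rate ≈ 6.66%.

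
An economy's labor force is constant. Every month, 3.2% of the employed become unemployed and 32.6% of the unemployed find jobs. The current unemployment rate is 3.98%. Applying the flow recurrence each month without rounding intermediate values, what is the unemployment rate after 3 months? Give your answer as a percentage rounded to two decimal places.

Unemployment rate after three months ≈ 7.63%.

With a fixed labor force, u_{t+1} = u_t + s·(1−u_t) − f·u_t = u_t·(1−s−f) + s.
Here 1−s−f = 0.642 and s = 0.032.
u_1 = 0.039800 × 0.642 + 0.032 = 0.057552.
u_2 = 0.057552 × 0.642 + 0.032 = 0.068948.
u_3 = 0.068948 × 0.642 + 0.032 = 0.076265.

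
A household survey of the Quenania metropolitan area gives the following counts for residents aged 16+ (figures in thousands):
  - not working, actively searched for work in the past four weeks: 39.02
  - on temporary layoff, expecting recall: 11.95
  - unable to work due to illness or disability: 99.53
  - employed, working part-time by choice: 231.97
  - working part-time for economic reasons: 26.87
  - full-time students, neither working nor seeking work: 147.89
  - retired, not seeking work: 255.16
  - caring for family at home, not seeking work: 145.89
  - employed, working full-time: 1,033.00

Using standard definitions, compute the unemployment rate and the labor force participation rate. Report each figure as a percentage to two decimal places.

Employed = 231.97 + 26.87 + 1,033.00 = 1,291.84 thousand (anyone who worked, including part-time for economic reasons, counts as employed).
Unemployed = 39.02 + 11.95 = 50.97 thousand (jobless and actively searching, or on temporary layoff).
Labor force = 1,291.84 + 50.97 = 1,342.81 thousand.
Not in labor force = 99.53 + 147.89 + 255.16 + 145.89 = 648.47 thousand (those not working and not actively searching are outside the labor force).
Civilian working-age population = 1,342.81 + 648.47 = 1,991.28 thousand.
Unemployment rate = 50.97 / 1,342.81 = 3.80%.
Labor force participation rate = 1,342.81 / 1,991.28 = 67.43%.

Unemployment rate ≈ 3.80%; labor force participation rate ≈ 67.43%.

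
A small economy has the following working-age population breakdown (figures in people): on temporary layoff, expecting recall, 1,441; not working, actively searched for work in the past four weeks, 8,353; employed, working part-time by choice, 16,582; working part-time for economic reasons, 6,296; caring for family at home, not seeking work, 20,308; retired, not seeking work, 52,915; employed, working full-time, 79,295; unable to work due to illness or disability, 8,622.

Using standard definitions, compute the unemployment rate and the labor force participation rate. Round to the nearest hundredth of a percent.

Employed = 16,582 + 6,296 + 79,295 = 102,173 (anyone who worked, including part-time for economic reasons, counts as employed).
Unemployed = 1,441 + 8,353 = 9,794 (jobless and actively searching, or on temporary layoff).
Labor force = 102,173 + 9,794 = 111,967.
Not in labor force = 20,308 + 52,915 + 8,622 = 81,845 (those not working and not actively searching are outside the labor force).
Civilian working-age population = 111,967 + 81,845 = 193,812.
Unemployment rate = 9,794 / 111,967 = 8.75%.
Labor force participation rate = 111,967 / 193,812 = 57.77%.

Unemployment rate ≈ 8.75%; labor force participation rate ≈ 57.77%.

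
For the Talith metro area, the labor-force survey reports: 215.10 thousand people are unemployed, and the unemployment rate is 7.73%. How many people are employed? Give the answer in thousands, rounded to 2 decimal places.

Labor force = U / u = 215.10 / 0.0773 ≈ 2,782.66 thousand.
Employed = labor force − unemployed = 2,782.66 − 215.10 = 2,567.56 thousand.

About 2,567.56 thousand are employed.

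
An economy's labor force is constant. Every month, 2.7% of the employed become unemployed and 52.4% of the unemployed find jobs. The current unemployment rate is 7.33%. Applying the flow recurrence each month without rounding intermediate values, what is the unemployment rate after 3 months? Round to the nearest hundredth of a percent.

Unemployment rate after three months ≈ 5.12%.

With a fixed labor force, u_{t+1} = u_t + s·(1−u_t) − f·u_t = u_t·(1−s−f) + s.
Here 1−s−f = 0.449 and s = 0.027.
u_1 = 0.073300 × 0.449 + 0.027 = 0.059912.
u_2 = 0.059912 × 0.449 + 0.027 = 0.053900.
u_3 = 0.053900 × 0.449 + 0.027 = 0.051201.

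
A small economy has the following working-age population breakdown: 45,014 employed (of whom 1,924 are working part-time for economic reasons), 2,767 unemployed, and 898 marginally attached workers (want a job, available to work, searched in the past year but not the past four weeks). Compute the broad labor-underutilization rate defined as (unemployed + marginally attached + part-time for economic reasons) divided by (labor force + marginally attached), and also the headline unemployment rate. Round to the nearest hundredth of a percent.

Labor force = 45,014 + 2,767 = 47,781.
Numerator = 2,767 + 898 + 1,924 = 5,589.
Denominator = 47,781 + 898 = 48,679.
Broad rate = 5,589 / 48,679 = 11.48%.
Headline unemployment rate = 2,767 / 47,781 = 5.79%.

Broad underutilization rate ≈ 11.48%; headline unemployment rate ≈ 5.79%.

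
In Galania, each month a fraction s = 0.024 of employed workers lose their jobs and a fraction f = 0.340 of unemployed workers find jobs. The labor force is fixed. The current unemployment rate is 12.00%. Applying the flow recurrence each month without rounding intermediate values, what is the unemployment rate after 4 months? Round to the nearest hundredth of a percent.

Unemployment rate after four months ≈ 7.48%.

With a fixed labor force, u_{t+1} = u_t + s·(1−u_t) − f·u_t = u_t·(1−s−f) + s.
Here 1−s−f = 0.636 and s = 0.024.
u_1 = 0.120000 × 0.636 + 0.024 = 0.100320.
u_2 = 0.100320 × 0.636 + 0.024 = 0.087804.
u_3 = 0.087804 × 0.636 + 0.024 = 0.079843.
u_4 = 0.079843 × 0.636 + 0.024 = 0.074780.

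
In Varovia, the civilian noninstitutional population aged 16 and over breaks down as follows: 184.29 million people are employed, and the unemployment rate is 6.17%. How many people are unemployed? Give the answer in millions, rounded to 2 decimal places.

About 12.12 million are unemployed.

Let U be the number unemployed. The labor force is E + U, and U/(E+U) = 0.0617.
So U = 0.0617 × 184.29 / (1 − 0.0617) = 11.3707 / 0.9383 ≈ 12.12 million.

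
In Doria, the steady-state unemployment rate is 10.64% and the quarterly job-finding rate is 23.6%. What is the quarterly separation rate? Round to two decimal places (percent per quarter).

Separation rate ≈ 2.81% per quarter.

From u* = s/(s+f): s = u·f/(1−u).
s = 0.1064 × 23.6 / (1 − 0.1064) = 2.5110 / 0.8936 ≈ 2.81% per quarter.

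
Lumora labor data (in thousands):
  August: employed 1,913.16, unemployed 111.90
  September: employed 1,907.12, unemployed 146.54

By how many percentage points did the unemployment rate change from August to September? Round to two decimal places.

The unemployment rate changed by +1.61 percentage points.

August: labor force = 1,913.16 + 111.90 = 2,025.06; u = 111.90/2,025.06 = 5.53%.
September: labor force = 1,907.12 + 146.54 = 2,053.66; u = 146.54/2,053.66 = 7.14%.
Change = 7.14% − 5.53% = +1.61 pp.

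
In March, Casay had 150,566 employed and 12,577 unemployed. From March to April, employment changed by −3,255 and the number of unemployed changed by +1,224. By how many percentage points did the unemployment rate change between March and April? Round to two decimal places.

March: labor force = 150,566 + 12,577 = 163,143; u = 12,577/163,143 = 7.71%.
April: labor force = 147,311 + 13,801 = 161,112; u = 13,801/161,112 = 8.57%.
Change = 8.57% − 7.71% = +0.86 pp.

The unemployment rate changed by +0.86 percentage points.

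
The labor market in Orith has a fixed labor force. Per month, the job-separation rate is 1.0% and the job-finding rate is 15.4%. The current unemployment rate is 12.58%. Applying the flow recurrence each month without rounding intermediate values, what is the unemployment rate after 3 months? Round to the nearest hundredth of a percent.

With a fixed labor force, u_{t+1} = u_t + s·(1−u_t) − f·u_t = u_t·(1−s−f) + s.
Here 1−s−f = 0.836 and s = 0.010.
u_1 = 0.125800 × 0.836 + 0.010 = 0.115169.
u_2 = 0.115169 × 0.836 + 0.010 = 0.106281.
u_3 = 0.106281 × 0.836 + 0.010 = 0.098851.

Unemployment rate after three months ≈ 9.89%.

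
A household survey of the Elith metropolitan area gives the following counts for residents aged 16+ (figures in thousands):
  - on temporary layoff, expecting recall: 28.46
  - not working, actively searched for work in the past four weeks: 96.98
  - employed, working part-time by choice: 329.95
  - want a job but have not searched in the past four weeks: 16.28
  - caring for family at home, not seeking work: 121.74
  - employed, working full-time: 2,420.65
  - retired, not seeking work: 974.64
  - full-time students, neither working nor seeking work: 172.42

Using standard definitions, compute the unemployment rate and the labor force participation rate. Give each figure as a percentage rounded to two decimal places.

Employed = 329.95 + 2,420.65 = 2,750.60 thousand.
Unemployed = 28.46 + 96.98 = 125.44 thousand (jobless and actively searching, or on temporary layoff).
Labor force = 2,750.60 + 125.44 = 2,876.04 thousand.
Not in labor force = 16.28 + 121.74 + 974.64 + 172.42 = 1,285.08 thousand (those not working and not actively searching are outside the labor force — including those who want a job but have given up searching).
Civilian working-age population = 2,876.04 + 1,285.08 = 4,161.12 thousand.
Unemployment rate = 125.44 / 2,876.04 = 4.36%.
Labor force participation rate = 2,876.04 / 4,161.12 = 69.12%.

Unemployment rate ≈ 4.36%; labor force participation rate ≈ 69.12%.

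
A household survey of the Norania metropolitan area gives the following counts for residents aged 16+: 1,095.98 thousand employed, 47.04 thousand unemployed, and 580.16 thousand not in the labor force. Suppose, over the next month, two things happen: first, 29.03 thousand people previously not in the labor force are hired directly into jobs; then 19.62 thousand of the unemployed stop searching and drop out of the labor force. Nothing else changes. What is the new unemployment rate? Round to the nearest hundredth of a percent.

New unemployment rate ≈ 2.38%.

Initially, labor force = 1,095.98 + 47.04 = 1,143.02 thousand, so u = 47.04/1,143.02 = 4.12%.
After the first change, employed and labor force both rise by 29.03; unemployed unchanged → E = 1,125.01, U = 47.04, labor force = 1,172.05 thousand.
After the second change, unemployed and labor force both fall by 19.62 → E = 1,125.01, U = 27.42, labor force = 1,152.43 thousand.
New unemployment rate = 27.42 / 1,152.43 = 2.38%.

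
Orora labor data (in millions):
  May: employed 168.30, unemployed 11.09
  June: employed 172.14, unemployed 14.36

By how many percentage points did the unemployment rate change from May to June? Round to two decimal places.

The unemployment rate changed by +1.52 percentage points.

May: labor force = 168.30 + 11.09 = 179.39; u = 11.09/179.39 = 6.18%.
June: labor force = 172.14 + 14.36 = 186.50; u = 14.36/186.50 = 7.70%.
Change = 7.70% − 6.18% = +1.52 pp.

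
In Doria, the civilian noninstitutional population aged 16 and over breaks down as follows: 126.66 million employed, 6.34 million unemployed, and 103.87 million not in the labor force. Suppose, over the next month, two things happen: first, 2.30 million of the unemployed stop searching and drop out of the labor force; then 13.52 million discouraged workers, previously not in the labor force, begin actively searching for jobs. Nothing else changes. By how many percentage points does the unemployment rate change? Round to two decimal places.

Initially, labor force = 126.66 + 6.34 = 133.00 million, so u = 6.34/133.00 = 4.77%.
After the first change, unemployed and labor force both fall by 2.30 → E = 126.66, U = 4.04, labor force = 130.70 million.
After the second change, unemployed and labor force both rise by 13.52 → E = 126.66, U = 17.56, labor force = 144.22 million.
New unemployment rate = 17.56 / 144.22 = 12.18%.
Change = 12.18% − 4.77% = +7.41 percentage points.

The unemployment rate changes by +7.41 percentage points.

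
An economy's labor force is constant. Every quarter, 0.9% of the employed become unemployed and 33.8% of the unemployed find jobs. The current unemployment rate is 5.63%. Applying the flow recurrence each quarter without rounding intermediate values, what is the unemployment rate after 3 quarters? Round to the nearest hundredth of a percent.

With a fixed labor force, u_{t+1} = u_t + s·(1−u_t) − f·u_t = u_t·(1−s−f) + s.
Here 1−s−f = 0.653 and s = 0.009.
u_1 = 0.056300 × 0.653 + 0.009 = 0.045764.
u_2 = 0.045764 × 0.653 + 0.009 = 0.038884.
u_3 = 0.038884 × 0.653 + 0.009 = 0.034391.

Unemployment rate after three quarters ≈ 3.44%.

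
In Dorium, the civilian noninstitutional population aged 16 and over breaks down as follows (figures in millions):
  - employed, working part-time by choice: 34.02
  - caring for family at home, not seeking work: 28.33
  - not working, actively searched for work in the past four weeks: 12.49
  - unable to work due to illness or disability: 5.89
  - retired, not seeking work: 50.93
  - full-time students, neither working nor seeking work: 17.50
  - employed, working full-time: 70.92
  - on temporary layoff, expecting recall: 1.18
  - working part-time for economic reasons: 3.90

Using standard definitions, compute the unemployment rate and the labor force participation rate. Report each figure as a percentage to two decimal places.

Unemployment rate ≈ 11.16%; labor force participation rate ≈ 54.41%.

Employed = 34.02 + 70.92 + 3.90 = 108.84 million (anyone who worked, including part-time for economic reasons, counts as employed).
Unemployed = 12.49 + 1.18 = 13.67 million (jobless and actively searching, or on temporary layoff).
Labor force = 108.84 + 13.67 = 122.51 million.
Not in labor force = 28.33 + 5.89 + 50.93 + 17.50 = 102.65 million (those not working and not actively searching are outside the labor force).
Civilian working-age population = 122.51 + 102.65 = 225.16 million.
Unemployment rate = 13.67 / 122.51 = 11.16%.
Labor force participation rate = 122.51 / 225.16 = 54.41%.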